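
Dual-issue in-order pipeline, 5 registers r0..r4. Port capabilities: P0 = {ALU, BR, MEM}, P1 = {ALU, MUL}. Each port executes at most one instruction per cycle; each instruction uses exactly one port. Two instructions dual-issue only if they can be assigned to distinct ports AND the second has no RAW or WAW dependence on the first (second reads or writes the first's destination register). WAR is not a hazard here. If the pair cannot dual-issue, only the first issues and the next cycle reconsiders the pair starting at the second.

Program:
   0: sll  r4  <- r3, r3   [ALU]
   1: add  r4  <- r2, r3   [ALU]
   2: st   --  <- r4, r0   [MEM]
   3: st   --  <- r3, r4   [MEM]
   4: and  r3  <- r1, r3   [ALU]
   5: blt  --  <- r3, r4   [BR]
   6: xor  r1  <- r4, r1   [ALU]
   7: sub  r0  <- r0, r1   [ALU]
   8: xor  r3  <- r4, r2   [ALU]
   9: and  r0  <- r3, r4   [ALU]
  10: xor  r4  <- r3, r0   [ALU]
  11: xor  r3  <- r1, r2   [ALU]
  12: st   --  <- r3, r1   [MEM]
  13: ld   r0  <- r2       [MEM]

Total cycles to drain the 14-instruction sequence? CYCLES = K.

CYCLES = 10

0. sll @i0  | WAW r4
1. add @i1  | RAW r4
2. st @i2  | no-port MEM/MEM
3. st+and @i3,i4  | 2-wide
4. blt+xor @i5,i6  | 2-wide
5. sub+xor @i7,i8  | 2-wide
6. and @i9  | RAW r0
7. xor+xor @i10,i11  | 2-wide
8. st @i12  | no-port MEM/MEM
9. ld @i13  | tail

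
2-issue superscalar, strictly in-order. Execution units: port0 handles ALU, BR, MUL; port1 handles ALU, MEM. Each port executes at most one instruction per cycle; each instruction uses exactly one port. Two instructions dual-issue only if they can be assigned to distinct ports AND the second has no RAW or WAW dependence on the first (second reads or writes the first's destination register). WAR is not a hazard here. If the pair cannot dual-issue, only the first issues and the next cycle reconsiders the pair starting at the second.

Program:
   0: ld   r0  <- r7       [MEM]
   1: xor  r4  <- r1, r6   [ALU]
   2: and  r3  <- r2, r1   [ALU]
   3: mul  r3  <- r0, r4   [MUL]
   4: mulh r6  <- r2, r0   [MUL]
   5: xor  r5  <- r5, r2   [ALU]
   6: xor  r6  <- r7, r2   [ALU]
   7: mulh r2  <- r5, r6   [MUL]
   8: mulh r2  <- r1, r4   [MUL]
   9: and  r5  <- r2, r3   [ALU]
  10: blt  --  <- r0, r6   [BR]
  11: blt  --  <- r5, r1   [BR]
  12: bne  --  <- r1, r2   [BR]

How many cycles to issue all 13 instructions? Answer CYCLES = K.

CYCLES = 10

c0: i0&i1 ld.MEM xor.ALU  2-wide
c1: i2 and.ALU  WAW r3
c2: i3 mul.MUL  no-port MUL/MUL
c3: i4&i5 mulh.MUL xor.ALU  2-wide
c4: i6 xor.ALU  RAW r6
c5: i7 mulh.MUL  no-port MUL/MUL
c6: i8 mulh.MUL  RAW r2
c7: i9&i10 and.ALU blt.BR  2-wide
c8: i11 blt.BR  no-port BR/BR
c9: i12 bne.BR  tail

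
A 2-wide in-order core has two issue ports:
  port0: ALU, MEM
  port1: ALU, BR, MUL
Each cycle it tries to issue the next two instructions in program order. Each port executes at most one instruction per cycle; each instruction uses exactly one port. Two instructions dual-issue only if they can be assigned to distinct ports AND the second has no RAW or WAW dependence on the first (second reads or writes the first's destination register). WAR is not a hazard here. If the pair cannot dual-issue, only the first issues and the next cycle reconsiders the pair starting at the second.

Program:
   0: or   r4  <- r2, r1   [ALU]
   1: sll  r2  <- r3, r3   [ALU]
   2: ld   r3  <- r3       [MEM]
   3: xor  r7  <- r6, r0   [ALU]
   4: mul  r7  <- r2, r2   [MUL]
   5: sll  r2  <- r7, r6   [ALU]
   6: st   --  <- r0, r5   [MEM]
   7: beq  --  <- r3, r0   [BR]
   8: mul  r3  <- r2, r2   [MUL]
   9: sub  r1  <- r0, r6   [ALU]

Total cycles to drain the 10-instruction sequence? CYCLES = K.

[0] i0&i1  or.ALU+sll.ALU  -- 2-wide
[1] i2&i3  ld.MEM+xor.ALU  -- 2-wide
[2] i4  mul.MUL  -- RAW r7
[3] i5&i6  sll.ALU+st.MEM  -- 2-wide
[4] i7  beq.BR  -- no-port BR/MUL
[5] i8&i9  mul.MUL+sub.ALU  -- 2-wide

CYCLES = 6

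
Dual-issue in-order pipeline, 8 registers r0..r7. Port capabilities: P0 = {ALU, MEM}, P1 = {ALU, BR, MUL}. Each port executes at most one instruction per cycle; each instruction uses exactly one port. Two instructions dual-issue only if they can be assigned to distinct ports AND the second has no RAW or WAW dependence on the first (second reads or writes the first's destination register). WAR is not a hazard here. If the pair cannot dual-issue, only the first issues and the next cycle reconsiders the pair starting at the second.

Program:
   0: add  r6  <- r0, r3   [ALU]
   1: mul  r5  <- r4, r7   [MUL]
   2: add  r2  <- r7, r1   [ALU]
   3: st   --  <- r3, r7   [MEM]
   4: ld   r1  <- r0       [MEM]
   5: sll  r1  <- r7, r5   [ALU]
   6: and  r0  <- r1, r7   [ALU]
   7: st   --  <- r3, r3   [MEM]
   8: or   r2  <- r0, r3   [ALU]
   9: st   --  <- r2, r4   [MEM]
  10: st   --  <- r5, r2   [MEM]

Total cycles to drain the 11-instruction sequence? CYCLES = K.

CYCLES = 8

[0] i0&i1  add/mul  -- dual
[1] i2&i3  add/st  -- dual
[2] i4  ld  -- WAW r1
[3] i5  sll  -- RAW r1
[4] i6&i7  and/st  -- dual
[5] i8  or  -- RAW r2
[6] i9  st  -- no-port MEM/MEM
[7] i10  st  -- tail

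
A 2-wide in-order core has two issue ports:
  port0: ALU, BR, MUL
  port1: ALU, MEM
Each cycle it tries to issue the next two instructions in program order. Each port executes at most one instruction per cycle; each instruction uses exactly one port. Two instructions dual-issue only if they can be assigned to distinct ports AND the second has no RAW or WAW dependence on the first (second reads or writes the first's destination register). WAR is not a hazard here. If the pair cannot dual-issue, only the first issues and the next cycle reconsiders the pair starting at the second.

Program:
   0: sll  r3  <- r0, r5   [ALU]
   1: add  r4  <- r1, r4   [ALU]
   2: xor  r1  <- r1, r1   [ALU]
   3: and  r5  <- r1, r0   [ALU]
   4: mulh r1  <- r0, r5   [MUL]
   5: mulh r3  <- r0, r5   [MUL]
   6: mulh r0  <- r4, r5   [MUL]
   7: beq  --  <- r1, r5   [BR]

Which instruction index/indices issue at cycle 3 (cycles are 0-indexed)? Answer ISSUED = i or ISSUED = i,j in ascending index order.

ISSUED = 4

0. sll.ALU add.ALU @i0/i1  | pair
1. xor.ALU @i2  | RAW r1
2. and.ALU @i3  | RAW r5
3. mulh.MUL @i4  | no-port MUL/MUL
4. mulh.MUL @i5  | no-port MUL/MUL
5. mulh.MUL @i6  | no-port MUL/BR
6. beq.BR @i7  | tail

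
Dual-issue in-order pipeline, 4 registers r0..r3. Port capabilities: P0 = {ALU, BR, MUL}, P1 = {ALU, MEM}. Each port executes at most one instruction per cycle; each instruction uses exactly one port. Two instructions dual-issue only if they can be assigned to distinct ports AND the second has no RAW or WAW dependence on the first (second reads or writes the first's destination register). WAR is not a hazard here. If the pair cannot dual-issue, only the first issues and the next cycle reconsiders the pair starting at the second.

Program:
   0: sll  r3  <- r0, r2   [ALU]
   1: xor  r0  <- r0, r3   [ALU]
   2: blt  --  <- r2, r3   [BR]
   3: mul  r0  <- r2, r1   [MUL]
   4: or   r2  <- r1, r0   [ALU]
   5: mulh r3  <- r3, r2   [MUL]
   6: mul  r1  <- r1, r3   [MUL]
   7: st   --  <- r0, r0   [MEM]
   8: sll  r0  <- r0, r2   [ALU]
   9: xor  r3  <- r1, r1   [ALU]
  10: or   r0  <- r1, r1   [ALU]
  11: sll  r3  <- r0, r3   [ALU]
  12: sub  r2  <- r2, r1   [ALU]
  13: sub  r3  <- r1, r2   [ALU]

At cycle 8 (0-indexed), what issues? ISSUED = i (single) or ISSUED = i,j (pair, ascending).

ISSUED = 11,12

  cy0 -> i0 (sll) RAW r3
  cy1 -> i1+i2 (xor+blt) pair
  cy2 -> i3 (mul) RAW r0
  cy3 -> i4 (or) RAW r2
  cy4 -> i5 (mulh) no-port MUL/MUL
  cy5 -> i6+i7 (mul+st) pair
  cy6 -> i8+i9 (sll+xor) pair
  cy7 -> i10 (or) RAW r0
  cy8 -> i11+i12 (sll+sub) pair
  cy9 -> i13 (sub) tail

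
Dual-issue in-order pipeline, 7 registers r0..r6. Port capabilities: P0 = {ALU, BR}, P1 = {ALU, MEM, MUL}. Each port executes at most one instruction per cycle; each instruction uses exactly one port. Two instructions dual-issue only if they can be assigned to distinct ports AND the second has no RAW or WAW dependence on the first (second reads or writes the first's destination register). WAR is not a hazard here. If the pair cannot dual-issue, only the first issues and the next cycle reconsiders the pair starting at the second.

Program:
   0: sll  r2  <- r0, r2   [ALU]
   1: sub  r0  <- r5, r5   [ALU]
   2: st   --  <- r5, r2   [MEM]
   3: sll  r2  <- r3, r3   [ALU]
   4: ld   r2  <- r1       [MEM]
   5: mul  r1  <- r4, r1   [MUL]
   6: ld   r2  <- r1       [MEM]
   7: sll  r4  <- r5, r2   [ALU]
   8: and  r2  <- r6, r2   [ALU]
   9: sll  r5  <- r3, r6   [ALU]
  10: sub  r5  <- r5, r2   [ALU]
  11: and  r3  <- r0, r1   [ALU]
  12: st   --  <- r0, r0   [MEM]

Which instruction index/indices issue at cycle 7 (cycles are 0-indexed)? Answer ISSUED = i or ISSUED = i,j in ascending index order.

ISSUED = 10,11

  cy0 -> i0+i1 (sll.ALU sub.ALU) pair
  cy1 -> i2+i3 (st.MEM sll.ALU) pair
  cy2 -> i4 (ld.MEM) no-port MEM/MUL
  cy3 -> i5 (mul.MUL) no-port MUL/MEM
  cy4 -> i6 (ld.MEM) RAW r2
  cy5 -> i7+i8 (sll.ALU and.ALU) pair
  cy6 -> i9 (sll.ALU) RAW+WAW r5
  cy7 -> i10+i11 (sub.ALU and.ALU) pair
  cy8 -> i12 (st.MEM) tail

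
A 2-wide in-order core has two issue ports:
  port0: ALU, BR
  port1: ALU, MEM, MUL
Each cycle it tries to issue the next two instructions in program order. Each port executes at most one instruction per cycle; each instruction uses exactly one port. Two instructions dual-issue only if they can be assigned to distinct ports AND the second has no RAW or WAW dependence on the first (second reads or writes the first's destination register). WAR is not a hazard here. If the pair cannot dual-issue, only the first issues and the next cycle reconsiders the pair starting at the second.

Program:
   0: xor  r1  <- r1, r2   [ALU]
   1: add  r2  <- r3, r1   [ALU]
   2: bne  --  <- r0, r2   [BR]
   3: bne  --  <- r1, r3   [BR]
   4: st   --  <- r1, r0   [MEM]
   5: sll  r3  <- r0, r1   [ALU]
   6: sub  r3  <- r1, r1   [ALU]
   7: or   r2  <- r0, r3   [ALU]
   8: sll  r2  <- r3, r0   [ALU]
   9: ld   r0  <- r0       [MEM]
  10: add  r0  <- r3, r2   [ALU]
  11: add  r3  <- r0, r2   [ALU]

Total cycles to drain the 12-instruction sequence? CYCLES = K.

c0: i0 xor.ALU  RAW r1
c1: i1 add.ALU  RAW r2
c2: i2 bne.BR  no-port BR/BR
c3: i3+i4 bne.BR;st.MEM  2-wide
c4: i5 sll.ALU  WAW r3
c5: i6 sub.ALU  RAW r3
c6: i7 or.ALU  WAW r2
c7: i8+i9 sll.ALU;ld.MEM  2-wide
c8: i10 add.ALU  RAW r0
c9: i11 add.ALU  tail

CYCLES = 10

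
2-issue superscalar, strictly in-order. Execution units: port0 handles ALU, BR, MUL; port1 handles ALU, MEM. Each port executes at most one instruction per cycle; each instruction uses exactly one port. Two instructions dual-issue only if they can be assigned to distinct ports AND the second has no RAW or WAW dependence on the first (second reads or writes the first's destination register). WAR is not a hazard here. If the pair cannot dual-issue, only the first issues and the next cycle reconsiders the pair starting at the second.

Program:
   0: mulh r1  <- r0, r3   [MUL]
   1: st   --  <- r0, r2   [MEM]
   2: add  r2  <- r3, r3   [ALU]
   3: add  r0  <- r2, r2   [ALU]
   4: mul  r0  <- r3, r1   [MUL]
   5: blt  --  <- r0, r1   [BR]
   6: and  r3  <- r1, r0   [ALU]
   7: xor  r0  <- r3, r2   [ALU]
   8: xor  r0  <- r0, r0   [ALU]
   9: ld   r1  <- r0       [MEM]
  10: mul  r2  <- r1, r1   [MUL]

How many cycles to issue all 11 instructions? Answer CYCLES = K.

[0] i0+i1  mulh;st  -- dual
[1] i2  add  -- RAW r2
[2] i3  add  -- WAW r0
[3] i4  mul  -- no-port MUL/BR
[4] i5+i6  blt;and  -- dual
[5] i7  xor  -- RAW+WAW r0
[6] i8  xor  -- RAW r0
[7] i9  ld  -- RAW r1
[8] i10  mul  -- tail

CYCLES = 9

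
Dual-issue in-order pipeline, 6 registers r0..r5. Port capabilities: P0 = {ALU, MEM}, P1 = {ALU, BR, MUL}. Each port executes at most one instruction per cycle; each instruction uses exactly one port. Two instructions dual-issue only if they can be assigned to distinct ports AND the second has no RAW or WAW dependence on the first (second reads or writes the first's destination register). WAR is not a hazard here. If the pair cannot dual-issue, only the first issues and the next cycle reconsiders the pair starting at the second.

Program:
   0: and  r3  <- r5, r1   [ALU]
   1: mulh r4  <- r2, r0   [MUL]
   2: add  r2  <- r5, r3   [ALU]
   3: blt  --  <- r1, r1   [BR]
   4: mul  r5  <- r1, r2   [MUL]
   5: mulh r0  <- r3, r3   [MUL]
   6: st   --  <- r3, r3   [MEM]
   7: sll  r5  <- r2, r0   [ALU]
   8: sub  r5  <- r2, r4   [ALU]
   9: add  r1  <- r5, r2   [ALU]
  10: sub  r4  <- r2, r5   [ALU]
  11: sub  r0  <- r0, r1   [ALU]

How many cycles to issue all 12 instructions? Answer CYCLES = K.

0. and mulh @i0,i1  | dual
1. add blt @i2,i3  | dual
2. mul @i4  | no-port MUL/MUL
3. mulh st @i5,i6  | dual
4. sll @i7  | WAW r5
5. sub @i8  | RAW r5
6. add sub @i9,i10  | dual
7. sub @i11  | tail

CYCLES = 8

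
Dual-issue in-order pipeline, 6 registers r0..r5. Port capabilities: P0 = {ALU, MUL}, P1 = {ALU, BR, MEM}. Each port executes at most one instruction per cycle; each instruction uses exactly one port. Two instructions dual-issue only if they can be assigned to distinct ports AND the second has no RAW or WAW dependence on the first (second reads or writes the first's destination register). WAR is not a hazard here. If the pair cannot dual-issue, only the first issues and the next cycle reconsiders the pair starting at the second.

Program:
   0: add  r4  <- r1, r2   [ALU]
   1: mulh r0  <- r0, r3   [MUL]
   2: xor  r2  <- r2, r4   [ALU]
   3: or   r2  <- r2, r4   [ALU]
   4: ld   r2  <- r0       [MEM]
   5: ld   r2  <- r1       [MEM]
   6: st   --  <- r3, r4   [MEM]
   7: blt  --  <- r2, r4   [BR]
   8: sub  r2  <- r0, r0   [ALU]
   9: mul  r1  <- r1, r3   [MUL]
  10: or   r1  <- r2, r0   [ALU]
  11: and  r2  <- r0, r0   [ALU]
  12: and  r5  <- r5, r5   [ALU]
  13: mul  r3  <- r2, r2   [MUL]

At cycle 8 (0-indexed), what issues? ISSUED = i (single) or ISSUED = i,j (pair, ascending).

ISSUED = 10,11

t=0 i0/i1:add/mulh ; 2-wide
t=1 i2:xor ; RAW+WAW r2
t=2 i3:or ; WAW r2
t=3 i4:ld ; no-port MEM/MEM
t=4 i5:ld ; no-port MEM/MEM
t=5 i6:st ; no-port MEM/BR
t=6 i7/i8:blt/sub ; 2-wide
t=7 i9:mul ; WAW r1
t=8 i10/i11:or/and ; 2-wide
t=9 i12/i13:and/mul ; 2-wide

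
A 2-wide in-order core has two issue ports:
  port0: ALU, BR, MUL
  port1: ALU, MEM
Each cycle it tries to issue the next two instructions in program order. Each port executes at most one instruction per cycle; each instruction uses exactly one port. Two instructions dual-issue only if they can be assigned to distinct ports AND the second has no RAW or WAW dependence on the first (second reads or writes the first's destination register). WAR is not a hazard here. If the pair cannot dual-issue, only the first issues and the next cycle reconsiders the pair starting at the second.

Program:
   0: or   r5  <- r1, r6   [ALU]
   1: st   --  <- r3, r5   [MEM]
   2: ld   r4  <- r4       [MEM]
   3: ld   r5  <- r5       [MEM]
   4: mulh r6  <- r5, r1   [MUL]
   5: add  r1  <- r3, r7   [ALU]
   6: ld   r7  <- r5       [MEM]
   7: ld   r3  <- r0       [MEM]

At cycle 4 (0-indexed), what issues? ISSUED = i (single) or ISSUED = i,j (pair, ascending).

ISSUED = 4,5

  cy0 -> i0 (or) RAW r5
  cy1 -> i1 (st) no-port MEM/MEM
  cy2 -> i2 (ld) no-port MEM/MEM
  cy3 -> i3 (ld) RAW r5
  cy4 -> i4,i5 (mulh+add) pair
  cy5 -> i6 (ld) no-port MEM/MEM
  cy6 -> i7 (ld) tail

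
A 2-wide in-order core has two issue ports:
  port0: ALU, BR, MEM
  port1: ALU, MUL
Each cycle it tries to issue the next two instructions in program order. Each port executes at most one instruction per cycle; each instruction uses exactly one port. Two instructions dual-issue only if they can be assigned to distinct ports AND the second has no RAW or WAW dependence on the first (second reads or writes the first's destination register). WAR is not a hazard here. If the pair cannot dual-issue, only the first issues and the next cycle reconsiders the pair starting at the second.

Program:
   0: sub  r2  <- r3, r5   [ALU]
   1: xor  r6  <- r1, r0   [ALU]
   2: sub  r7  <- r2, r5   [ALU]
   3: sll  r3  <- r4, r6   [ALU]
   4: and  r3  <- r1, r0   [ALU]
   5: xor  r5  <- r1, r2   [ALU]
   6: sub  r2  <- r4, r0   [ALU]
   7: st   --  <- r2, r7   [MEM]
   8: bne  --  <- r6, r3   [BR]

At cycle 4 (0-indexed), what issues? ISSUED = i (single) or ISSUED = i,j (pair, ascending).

ISSUED = 7

#0 head=0: sub+xor i0/i1 dual
#1 head=2: sub+sll i2/i3 dual
#2 head=4: and+xor i4/i5 dual
#3 head=6: sub i6 RAW r2
#4 head=7: st i7 no-port MEM/BR
#5 head=8: bne i8 tail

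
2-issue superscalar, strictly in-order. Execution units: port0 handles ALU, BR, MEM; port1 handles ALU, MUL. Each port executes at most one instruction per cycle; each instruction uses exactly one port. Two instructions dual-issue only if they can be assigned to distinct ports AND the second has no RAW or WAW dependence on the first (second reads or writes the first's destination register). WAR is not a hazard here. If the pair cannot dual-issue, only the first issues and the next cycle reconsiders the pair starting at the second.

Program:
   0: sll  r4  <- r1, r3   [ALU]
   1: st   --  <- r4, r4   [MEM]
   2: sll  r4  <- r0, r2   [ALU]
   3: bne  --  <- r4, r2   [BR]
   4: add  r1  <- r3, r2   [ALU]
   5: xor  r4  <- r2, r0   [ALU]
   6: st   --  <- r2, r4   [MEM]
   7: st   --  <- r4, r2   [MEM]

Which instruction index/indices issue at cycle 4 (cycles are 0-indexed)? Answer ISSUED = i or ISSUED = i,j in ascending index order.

ISSUED = 6

[0] i0  sll  -- RAW r4
[1] i1&i2  st;sll  -- dual
[2] i3&i4  bne;add  -- dual
[3] i5  xor  -- RAW r4
[4] i6  st  -- no-port MEM/MEM
[5] i7  st  -- tail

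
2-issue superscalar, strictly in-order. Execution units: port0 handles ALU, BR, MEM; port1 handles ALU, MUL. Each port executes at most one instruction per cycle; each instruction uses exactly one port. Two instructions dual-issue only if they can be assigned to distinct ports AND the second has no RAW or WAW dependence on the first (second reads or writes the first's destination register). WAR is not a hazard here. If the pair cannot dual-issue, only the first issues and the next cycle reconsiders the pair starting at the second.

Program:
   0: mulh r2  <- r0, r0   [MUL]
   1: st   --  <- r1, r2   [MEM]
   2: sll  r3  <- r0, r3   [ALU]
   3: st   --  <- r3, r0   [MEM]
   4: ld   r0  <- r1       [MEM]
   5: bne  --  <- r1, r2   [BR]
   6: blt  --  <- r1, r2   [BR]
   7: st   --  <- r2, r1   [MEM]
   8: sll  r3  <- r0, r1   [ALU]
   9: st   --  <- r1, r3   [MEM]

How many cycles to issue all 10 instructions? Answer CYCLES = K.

CYCLES = 8

  cy0 -> i0 (mulh) RAW r2
  cy1 -> i1/i2 (st+sll) pair
  cy2 -> i3 (st) no-port MEM/MEM
  cy3 -> i4 (ld) no-port MEM/BR
  cy4 -> i5 (bne) no-port BR/BR
  cy5 -> i6 (blt) no-port BR/MEM
  cy6 -> i7/i8 (st+sll) pair
  cy7 -> i9 (st) tail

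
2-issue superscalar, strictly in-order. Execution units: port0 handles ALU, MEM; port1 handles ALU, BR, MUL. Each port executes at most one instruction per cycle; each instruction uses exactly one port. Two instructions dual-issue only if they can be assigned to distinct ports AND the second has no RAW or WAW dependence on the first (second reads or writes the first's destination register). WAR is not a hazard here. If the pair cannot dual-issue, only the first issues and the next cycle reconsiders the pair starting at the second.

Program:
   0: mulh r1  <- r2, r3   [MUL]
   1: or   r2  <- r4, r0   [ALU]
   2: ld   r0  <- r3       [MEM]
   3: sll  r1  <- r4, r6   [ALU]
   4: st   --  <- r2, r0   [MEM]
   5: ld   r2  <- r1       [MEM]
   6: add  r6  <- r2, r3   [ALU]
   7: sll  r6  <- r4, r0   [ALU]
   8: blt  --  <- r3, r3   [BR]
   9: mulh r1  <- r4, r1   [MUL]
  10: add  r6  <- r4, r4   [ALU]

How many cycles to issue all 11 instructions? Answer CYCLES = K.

  cy0 -> i0&i1 (mulh.MUL or.ALU) dual
  cy1 -> i2&i3 (ld.MEM sll.ALU) dual
  cy2 -> i4 (st.MEM) no-port MEM/MEM
  cy3 -> i5 (ld.MEM) RAW r2
  cy4 -> i6 (add.ALU) WAW r6
  cy5 -> i7&i8 (sll.ALU blt.BR) dual
  cy6 -> i9&i10 (mulh.MUL add.ALU) dual

CYCLES = 7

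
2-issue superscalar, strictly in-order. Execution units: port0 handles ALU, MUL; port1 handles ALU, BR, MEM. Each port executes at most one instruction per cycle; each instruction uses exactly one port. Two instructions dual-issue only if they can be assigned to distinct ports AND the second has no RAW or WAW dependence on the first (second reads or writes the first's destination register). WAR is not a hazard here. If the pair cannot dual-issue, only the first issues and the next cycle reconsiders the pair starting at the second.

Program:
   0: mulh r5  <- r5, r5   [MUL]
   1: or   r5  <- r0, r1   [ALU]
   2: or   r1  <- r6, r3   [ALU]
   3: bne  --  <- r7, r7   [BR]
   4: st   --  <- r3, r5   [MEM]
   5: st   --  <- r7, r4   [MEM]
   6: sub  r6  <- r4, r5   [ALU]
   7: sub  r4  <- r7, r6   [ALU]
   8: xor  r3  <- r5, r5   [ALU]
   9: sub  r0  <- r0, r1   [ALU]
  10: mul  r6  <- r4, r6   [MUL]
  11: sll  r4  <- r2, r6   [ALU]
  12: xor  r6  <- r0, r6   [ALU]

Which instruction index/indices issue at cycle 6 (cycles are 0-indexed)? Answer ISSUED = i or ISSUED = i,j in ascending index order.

t=0 i0:mulh.MUL ; WAW r5
t=1 i1&i2:or.ALU or.ALU ; 2-wide
t=2 i3:bne.BR ; no-port BR/MEM
t=3 i4:st.MEM ; no-port MEM/MEM
t=4 i5&i6:st.MEM sub.ALU ; 2-wide
t=5 i7&i8:sub.ALU xor.ALU ; 2-wide
t=6 i9&i10:sub.ALU mul.MUL ; 2-wide
t=7 i11&i12:sll.ALU xor.ALU ; 2-wide

ISSUED = 9,10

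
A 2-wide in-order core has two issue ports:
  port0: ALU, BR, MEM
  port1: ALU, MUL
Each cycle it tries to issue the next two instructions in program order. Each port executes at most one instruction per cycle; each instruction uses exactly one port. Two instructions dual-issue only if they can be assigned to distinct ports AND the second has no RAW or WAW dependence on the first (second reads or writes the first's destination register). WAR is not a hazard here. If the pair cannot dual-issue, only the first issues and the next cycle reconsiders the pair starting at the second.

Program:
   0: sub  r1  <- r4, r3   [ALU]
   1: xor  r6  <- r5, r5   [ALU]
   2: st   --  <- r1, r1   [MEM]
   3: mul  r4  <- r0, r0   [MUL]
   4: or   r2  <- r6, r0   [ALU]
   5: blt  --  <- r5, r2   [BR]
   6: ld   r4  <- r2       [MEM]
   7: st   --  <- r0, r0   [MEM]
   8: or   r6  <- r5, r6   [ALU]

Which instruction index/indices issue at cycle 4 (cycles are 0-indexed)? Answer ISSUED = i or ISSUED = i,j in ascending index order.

ISSUED = 6

#0 head=0: sub;xor i0,i1 dual
#1 head=2: st;mul i2,i3 dual
#2 head=4: or i4 RAW r2
#3 head=5: blt i5 no-port BR/MEM
#4 head=6: ld i6 no-port MEM/MEM
#5 head=7: st;or i7,i8 dual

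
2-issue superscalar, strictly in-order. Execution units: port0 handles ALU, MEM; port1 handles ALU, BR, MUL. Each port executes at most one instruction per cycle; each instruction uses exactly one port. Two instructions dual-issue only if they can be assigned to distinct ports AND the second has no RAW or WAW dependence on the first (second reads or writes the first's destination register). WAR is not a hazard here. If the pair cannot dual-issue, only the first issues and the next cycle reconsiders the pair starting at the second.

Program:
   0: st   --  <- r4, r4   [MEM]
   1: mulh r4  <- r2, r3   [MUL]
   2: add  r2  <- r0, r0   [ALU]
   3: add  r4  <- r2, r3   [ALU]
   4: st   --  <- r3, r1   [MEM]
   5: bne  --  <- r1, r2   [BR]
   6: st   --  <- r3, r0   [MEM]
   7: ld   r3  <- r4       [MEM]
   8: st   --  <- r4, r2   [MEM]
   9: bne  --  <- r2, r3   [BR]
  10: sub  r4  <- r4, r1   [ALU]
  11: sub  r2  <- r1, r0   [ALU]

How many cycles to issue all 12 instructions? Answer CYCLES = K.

CYCLES = 7

t=0 i0+i1:st.MEM;mulh.MUL ; pair
t=1 i2:add.ALU ; RAW r2
t=2 i3+i4:add.ALU;st.MEM ; pair
t=3 i5+i6:bne.BR;st.MEM ; pair
t=4 i7:ld.MEM ; no-port MEM/MEM
t=5 i8+i9:st.MEM;bne.BR ; pair
t=6 i10+i11:sub.ALU;sub.ALU ; pair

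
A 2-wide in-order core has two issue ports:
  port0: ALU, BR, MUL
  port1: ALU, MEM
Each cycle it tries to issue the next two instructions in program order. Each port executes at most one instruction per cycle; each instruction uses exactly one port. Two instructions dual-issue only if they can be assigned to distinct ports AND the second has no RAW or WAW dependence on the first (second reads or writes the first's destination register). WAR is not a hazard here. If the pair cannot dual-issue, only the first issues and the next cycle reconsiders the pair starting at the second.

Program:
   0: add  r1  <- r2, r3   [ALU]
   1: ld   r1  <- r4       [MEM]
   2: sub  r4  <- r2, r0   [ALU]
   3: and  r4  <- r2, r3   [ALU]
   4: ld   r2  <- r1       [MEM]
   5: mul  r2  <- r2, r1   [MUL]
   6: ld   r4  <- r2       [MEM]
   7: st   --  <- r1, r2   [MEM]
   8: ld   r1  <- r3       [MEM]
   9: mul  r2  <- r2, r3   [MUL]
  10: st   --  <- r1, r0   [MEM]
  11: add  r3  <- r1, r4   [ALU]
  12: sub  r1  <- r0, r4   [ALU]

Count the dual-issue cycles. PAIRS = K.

PAIRS = 4

  cy0 -> i0 (add.ALU) WAW r1
  cy1 -> i1/i2 (ld.MEM;sub.ALU) dual
  cy2 -> i3/i4 (and.ALU;ld.MEM) dual
  cy3 -> i5 (mul.MUL) RAW r2
  cy4 -> i6 (ld.MEM) no-port MEM/MEM
  cy5 -> i7 (st.MEM) no-port MEM/MEM
  cy6 -> i8/i9 (ld.MEM;mul.MUL) dual
  cy7 -> i10/i11 (st.MEM;add.ALU) dual
  cy8 -> i12 (sub.ALU) tail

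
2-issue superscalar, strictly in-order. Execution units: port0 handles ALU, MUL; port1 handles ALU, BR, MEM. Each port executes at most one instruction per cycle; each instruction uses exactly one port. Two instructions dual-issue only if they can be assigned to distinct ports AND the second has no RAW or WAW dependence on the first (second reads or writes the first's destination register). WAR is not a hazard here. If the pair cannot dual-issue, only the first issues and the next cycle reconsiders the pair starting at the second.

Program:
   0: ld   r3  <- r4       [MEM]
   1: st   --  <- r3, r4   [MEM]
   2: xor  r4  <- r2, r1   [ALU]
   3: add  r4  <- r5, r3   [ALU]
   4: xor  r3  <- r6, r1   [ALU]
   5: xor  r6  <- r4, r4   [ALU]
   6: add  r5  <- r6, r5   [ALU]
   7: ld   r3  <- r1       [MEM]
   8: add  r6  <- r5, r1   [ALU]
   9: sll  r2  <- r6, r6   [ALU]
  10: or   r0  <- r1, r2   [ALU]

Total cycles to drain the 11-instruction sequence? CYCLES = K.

CYCLES = 8

#0 head=0: ld i0 no-port MEM/MEM
#1 head=1: st+xor i1&i2 dual
#2 head=3: add+xor i3&i4 dual
#3 head=5: xor i5 RAW r6
#4 head=6: add+ld i6&i7 dual
#5 head=8: add i8 RAW r6
#6 head=9: sll i9 RAW r2
#7 head=10: or i10 tail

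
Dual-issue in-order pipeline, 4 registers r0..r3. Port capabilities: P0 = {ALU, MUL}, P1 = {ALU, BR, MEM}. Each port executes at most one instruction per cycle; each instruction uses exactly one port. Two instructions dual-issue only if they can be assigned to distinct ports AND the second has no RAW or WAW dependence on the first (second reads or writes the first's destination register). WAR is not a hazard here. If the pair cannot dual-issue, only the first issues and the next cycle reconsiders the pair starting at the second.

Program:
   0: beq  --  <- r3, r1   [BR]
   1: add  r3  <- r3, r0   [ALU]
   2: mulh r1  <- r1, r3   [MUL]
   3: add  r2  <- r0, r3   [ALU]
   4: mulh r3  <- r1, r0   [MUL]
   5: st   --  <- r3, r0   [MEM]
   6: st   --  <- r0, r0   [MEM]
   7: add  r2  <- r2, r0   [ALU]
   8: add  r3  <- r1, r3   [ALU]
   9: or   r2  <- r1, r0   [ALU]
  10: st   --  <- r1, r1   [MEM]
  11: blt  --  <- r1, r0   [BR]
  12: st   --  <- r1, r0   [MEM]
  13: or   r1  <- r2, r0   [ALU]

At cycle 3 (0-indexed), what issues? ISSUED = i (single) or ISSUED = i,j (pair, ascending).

  cy0 -> i0+i1 (beq add) dual
  cy1 -> i2+i3 (mulh add) dual
  cy2 -> i4 (mulh) RAW r3
  cy3 -> i5 (st) no-port MEM/MEM
  cy4 -> i6+i7 (st add) dual
  cy5 -> i8+i9 (add or) dual
  cy6 -> i10 (st) no-port MEM/BR
  cy7 -> i11 (blt) no-port BR/MEM
  cy8 -> i12+i13 (st or) dual

ISSUED = 5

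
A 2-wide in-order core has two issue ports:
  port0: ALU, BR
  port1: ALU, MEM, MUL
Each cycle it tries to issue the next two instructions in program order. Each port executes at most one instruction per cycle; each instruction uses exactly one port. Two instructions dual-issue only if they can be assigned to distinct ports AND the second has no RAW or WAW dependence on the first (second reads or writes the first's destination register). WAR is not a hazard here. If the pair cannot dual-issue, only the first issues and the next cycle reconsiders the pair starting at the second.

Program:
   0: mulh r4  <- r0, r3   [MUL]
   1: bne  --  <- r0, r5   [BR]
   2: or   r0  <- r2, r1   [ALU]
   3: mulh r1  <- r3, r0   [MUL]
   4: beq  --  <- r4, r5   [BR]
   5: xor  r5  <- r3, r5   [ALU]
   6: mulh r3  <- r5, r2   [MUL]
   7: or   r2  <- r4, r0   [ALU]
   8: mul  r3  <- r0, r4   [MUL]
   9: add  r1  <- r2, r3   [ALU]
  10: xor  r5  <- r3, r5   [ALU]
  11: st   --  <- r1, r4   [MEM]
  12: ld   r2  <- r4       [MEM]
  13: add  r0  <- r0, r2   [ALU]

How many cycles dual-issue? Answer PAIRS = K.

PAIRS = 4

0. mulh.MUL bne.BR @i0,i1  | dual
1. or.ALU @i2  | RAW r0
2. mulh.MUL beq.BR @i3,i4  | dual
3. xor.ALU @i5  | RAW r5
4. mulh.MUL or.ALU @i6,i7  | dual
5. mul.MUL @i8  | RAW r3
6. add.ALU xor.ALU @i9,i10  | dual
7. st.MEM @i11  | no-port MEM/MEM
8. ld.MEM @i12  | RAW r2
9. add.ALU @i13  | tail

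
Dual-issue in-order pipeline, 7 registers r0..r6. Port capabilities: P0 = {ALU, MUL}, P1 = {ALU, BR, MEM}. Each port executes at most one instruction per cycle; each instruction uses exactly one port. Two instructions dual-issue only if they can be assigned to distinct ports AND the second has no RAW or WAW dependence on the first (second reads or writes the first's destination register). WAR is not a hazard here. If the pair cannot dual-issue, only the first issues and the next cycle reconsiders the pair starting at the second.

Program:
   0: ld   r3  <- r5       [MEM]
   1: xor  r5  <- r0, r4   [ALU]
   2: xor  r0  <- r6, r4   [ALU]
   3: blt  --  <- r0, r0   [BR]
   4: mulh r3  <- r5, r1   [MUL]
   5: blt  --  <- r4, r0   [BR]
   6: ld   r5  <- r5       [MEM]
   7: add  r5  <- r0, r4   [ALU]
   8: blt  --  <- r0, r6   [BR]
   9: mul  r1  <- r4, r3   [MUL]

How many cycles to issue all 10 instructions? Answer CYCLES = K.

c0: i0/i1 ld.MEM xor.ALU  pair
c1: i2 xor.ALU  RAW r0
c2: i3/i4 blt.BR mulh.MUL  pair
c3: i5 blt.BR  no-port BR/MEM
c4: i6 ld.MEM  WAW r5
c5: i7/i8 add.ALU blt.BR  pair
c6: i9 mul.MUL  tail

CYCLES = 7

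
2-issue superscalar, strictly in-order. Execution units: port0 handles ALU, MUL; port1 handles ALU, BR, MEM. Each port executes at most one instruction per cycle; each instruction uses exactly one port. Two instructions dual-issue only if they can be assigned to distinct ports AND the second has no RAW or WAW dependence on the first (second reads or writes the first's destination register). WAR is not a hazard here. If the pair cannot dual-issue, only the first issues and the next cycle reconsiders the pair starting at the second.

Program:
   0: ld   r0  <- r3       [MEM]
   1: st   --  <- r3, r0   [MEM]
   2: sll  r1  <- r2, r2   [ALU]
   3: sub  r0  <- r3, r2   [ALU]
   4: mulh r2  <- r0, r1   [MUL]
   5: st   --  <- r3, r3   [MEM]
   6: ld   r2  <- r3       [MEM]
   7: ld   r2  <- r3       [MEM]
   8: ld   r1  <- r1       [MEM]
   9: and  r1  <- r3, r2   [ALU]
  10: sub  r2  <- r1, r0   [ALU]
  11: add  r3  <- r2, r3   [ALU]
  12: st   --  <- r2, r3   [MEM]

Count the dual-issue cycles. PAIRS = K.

PAIRS = 2

  cy0 -> i0 (ld) no-port MEM/MEM
  cy1 -> i1/i2 (st sll) pair
  cy2 -> i3 (sub) RAW r0
  cy3 -> i4/i5 (mulh st) pair
  cy4 -> i6 (ld) no-port MEM/MEM
  cy5 -> i7 (ld) no-port MEM/MEM
  cy6 -> i8 (ld) WAW r1
  cy7 -> i9 (and) RAW r1
  cy8 -> i10 (sub) RAW r2
  cy9 -> i11 (add) RAW r3
  cy10 -> i12 (st) tail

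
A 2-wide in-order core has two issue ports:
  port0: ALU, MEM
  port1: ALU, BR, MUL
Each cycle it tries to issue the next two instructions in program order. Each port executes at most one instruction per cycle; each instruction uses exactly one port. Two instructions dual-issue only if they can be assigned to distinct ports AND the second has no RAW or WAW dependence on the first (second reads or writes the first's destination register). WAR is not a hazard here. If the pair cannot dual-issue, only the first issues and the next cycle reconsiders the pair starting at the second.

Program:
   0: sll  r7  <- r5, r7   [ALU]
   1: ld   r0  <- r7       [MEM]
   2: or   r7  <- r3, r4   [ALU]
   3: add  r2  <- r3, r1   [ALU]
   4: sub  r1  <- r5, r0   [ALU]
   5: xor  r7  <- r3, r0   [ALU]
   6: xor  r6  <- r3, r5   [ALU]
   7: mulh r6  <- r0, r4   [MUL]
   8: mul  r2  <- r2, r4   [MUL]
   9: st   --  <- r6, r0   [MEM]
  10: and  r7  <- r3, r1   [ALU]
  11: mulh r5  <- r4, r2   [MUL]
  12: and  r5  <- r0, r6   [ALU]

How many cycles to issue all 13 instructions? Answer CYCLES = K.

CYCLES = 8

c0: i0 sll.ALU  RAW r7
c1: i1+i2 ld.MEM+or.ALU  pair
c2: i3+i4 add.ALU+sub.ALU  pair
c3: i5+i6 xor.ALU+xor.ALU  pair
c4: i7 mulh.MUL  no-port MUL/MUL
c5: i8+i9 mul.MUL+st.MEM  pair
c6: i10+i11 and.ALU+mulh.MUL  pair
c7: i12 and.ALU  tail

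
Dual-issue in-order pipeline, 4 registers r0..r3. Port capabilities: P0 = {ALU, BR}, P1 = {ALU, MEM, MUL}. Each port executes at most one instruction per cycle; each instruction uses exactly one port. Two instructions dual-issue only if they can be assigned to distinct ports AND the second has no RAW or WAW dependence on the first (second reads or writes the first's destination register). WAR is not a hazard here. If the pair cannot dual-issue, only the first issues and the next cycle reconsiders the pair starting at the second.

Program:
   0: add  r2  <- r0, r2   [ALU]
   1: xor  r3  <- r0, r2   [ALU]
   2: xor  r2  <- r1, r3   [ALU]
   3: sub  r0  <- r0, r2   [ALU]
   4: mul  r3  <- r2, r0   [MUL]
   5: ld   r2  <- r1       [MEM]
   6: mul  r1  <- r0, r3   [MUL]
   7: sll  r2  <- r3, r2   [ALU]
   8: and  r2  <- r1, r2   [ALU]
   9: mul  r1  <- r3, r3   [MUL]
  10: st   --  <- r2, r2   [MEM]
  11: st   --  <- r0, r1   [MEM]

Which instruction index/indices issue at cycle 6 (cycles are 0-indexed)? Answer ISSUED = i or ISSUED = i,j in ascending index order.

ISSUED = 6,7

t=0 i0:add.ALU ; RAW r2
t=1 i1:xor.ALU ; RAW r3
t=2 i2:xor.ALU ; RAW r2
t=3 i3:sub.ALU ; RAW r0
t=4 i4:mul.MUL ; no-port MUL/MEM
t=5 i5:ld.MEM ; no-port MEM/MUL
t=6 i6,i7:mul.MUL/sll.ALU ; 2-wide
t=7 i8,i9:and.ALU/mul.MUL ; 2-wide
t=8 i10:st.MEM ; no-port MEM/MEM
t=9 i11:st.MEM ; tail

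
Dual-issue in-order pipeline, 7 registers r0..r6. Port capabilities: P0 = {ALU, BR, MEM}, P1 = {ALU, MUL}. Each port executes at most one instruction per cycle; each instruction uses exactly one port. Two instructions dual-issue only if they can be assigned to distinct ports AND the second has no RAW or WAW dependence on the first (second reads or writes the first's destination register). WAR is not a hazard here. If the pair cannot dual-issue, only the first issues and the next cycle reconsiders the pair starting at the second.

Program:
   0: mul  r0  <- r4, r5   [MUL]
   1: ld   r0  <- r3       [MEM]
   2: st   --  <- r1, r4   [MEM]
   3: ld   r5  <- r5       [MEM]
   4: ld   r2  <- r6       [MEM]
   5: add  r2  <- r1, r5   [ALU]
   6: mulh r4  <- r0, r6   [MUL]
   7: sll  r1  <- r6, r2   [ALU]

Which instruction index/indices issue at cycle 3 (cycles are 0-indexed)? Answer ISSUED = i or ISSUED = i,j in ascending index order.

c0: i0 mul  WAW r0
c1: i1 ld  no-port MEM/MEM
c2: i2 st  no-port MEM/MEM
c3: i3 ld  no-port MEM/MEM
c4: i4 ld  WAW r2
c5: i5,i6 add+mulh  pair
c6: i7 sll  tail

ISSUED = 3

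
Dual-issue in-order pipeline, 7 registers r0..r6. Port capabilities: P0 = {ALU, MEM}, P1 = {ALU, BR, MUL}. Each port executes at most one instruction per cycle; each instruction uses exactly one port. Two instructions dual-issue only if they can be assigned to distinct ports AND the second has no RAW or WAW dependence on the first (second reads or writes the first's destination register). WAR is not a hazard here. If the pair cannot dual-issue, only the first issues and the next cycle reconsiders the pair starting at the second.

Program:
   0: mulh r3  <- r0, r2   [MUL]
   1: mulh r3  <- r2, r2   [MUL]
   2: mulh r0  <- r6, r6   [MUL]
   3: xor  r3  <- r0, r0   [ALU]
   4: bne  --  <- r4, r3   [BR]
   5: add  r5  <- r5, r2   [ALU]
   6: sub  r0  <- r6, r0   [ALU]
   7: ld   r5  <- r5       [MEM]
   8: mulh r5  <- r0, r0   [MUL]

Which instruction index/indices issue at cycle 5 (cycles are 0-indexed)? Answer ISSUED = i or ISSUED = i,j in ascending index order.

ISSUED = 6,7

0. mulh.MUL @i0  | no-port MUL/MUL
1. mulh.MUL @i1  | no-port MUL/MUL
2. mulh.MUL @i2  | RAW r0
3. xor.ALU @i3  | RAW r3
4. bne.BR;add.ALU @i4/i5  | 2-wide
5. sub.ALU;ld.MEM @i6/i7  | 2-wide
6. mulh.MUL @i8  | tail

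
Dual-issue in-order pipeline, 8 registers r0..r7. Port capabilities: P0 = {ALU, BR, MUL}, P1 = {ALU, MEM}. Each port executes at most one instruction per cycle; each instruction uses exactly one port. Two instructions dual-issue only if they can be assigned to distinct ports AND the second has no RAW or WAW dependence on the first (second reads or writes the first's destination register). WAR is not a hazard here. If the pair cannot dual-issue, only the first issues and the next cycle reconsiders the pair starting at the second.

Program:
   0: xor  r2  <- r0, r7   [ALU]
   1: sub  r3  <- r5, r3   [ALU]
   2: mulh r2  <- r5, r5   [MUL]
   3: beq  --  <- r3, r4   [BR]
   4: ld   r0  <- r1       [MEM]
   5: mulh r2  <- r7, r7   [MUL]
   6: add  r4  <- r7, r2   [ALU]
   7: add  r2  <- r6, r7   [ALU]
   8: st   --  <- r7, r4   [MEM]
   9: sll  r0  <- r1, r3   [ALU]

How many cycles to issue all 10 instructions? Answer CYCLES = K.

CYCLES = 6

[0] i0+i1  xor sub  -- 2-wide
[1] i2  mulh  -- no-port MUL/BR
[2] i3+i4  beq ld  -- 2-wide
[3] i5  mulh  -- RAW r2
[4] i6+i7  add add  -- 2-wide
[5] i8+i9  st sll  -- 2-wide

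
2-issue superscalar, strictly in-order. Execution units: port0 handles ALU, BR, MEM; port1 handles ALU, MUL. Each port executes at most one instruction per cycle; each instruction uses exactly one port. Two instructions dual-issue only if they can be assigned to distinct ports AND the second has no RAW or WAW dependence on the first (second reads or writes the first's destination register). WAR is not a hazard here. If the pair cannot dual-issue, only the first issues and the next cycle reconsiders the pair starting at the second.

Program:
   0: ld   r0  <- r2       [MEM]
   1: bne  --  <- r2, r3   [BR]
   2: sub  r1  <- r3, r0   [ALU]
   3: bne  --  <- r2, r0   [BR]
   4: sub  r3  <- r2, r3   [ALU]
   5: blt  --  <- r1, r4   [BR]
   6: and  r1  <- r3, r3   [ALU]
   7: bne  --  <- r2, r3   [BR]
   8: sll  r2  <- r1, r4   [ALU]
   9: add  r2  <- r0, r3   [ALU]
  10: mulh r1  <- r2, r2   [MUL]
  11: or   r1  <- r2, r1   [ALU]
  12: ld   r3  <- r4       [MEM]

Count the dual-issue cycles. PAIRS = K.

PAIRS = 5

[0] i0  ld.MEM  -- no-port MEM/BR
[1] i1,i2  bne.BR;sub.ALU  -- 2-wide
[2] i3,i4  bne.BR;sub.ALU  -- 2-wide
[3] i5,i6  blt.BR;and.ALU  -- 2-wide
[4] i7,i8  bne.BR;sll.ALU  -- 2-wide
[5] i9  add.ALU  -- RAW r2
[6] i10  mulh.MUL  -- RAW+WAW r1
[7] i11,i12  or.ALU;ld.MEM  -- 2-wide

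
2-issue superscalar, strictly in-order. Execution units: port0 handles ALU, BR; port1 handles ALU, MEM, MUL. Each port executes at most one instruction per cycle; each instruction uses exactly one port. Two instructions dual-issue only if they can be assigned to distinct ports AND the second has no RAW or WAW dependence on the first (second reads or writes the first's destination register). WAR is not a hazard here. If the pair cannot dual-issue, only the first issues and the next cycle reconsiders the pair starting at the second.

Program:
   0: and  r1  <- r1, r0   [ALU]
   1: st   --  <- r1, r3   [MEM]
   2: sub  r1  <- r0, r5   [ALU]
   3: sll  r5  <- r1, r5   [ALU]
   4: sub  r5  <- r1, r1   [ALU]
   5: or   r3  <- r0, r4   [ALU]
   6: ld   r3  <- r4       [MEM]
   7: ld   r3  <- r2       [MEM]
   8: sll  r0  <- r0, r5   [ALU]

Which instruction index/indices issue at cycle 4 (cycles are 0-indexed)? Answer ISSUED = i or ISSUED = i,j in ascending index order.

t=0 i0:and ; RAW r1
t=1 i1/i2:st+sub ; 2-wide
t=2 i3:sll ; WAW r5
t=3 i4/i5:sub+or ; 2-wide
t=4 i6:ld ; no-port MEM/MEM
t=5 i7/i8:ld+sll ; 2-wide

ISSUED = 6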